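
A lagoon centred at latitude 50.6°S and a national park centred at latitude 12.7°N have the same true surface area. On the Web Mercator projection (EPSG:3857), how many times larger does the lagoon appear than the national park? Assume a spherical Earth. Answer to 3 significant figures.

Mercator is conformal with k = sec φ, so areal scale = k² = sec²φ.
At 50.6°: sec²(50.6°) = 1/0.6347² = 2.482.
At 12.7°: sec²(12.7°) = 1/0.9755² = 1.051.
Ratio = 2.482/1.051 = cos²(12.7°)/cos²(50.6°) ≈ 2.36.

2.36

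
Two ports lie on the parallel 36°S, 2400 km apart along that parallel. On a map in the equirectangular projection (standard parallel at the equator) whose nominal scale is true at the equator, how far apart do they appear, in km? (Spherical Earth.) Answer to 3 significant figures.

2970 km

Plate carrée maps x = Rλ, y = Rφ. The meridian scale is h = 1 and the parallel scale is k = 1/cos φ = sec φ.
Along the parallel, k = sec 36° = 1/0.8090 = 1.236.
Map distance = 2400 × 1.236 ≈ 2970 km.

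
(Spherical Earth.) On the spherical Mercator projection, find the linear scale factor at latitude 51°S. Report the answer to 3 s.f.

For Mercator, h = k = sec φ (a conformal cylindrical projection has a single point scale, 1/cos φ).
k = 1/cos 51° = 1/0.6293 = 1.589.

1.59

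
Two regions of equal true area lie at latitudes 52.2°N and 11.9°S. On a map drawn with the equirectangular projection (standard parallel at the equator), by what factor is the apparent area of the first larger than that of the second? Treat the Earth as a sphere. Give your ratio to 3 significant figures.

1.60

For the equirectangular projection with φ₀ = 0 (plate carrée), h = 1 along meridians and k = sec φ along parallels.
Areal scale at 52.2°: h·k = 1.000 × 1.632 = 1.632.
Areal scale at 11.9°: h·k = 1.000 × 1.022 = 1.022.
Ratio = 1.632/1.022 ≈ 1.60.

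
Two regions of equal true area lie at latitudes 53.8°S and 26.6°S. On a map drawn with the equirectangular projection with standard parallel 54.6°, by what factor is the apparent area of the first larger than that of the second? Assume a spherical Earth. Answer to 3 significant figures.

1.51

In the equirectangular projection with standard parallel φ₀ = 54.6° (x = Rλ cos φ₀, y = Rφ), meridians are true-scale (h = 1) and the parallel scale is k = cos φ₀ / cos φ.
Areal scale at 53.8°: h·k = 1.000 × 0.9808 = 0.9808.
Areal scale at 26.6°: h·k = 1.000 × 0.6479 = 0.6479.
Ratio = 0.9808/0.6479 ≈ 1.51.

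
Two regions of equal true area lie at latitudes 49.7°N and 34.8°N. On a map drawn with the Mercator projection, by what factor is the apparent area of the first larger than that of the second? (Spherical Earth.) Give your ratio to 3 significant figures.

Mercator is conformal with k = sec φ, so areal scale = k² = sec²φ.
At 49.7°: sec²(49.7°) = 1/0.6468² = 2.390.
At 34.8°: sec²(34.8°) = 1/0.8211² = 1.483.
Ratio = 2.390/1.483 = cos²(34.8°)/cos²(49.7°) ≈ 1.61.

1.61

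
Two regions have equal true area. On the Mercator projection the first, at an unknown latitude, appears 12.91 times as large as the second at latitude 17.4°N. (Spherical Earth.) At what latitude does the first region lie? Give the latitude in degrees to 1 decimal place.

74.6°

On Mercator, (apparent₁)/(apparent₂) = sec²φ₁ / sec²φ₂ when true areas are equal.
cos²φ₂ / cos²φ₁ = 12.91  ⇒  cos φ₁ = cos 17.4° / √12.91 = 0.9542/3.593 = 0.2656.
φ₁ = arccos(0.2656) ≈ 74.6°.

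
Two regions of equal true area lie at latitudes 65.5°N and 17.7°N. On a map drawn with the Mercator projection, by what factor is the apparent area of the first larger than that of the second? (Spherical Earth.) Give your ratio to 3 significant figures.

Mercator is conformal with k = sec φ, so areal scale = k² = sec²φ.
At 65.5°: sec²(65.5°) = 1/0.4147² = 5.815.
At 17.7°: sec²(17.7°) = 1/0.9527² = 1.102.
Ratio = 5.815/1.102 = cos²(17.7°)/cos²(65.5°) ≈ 5.28.

5.28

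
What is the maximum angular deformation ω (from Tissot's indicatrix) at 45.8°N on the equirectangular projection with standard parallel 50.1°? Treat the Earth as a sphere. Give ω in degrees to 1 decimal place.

In the equirectangular projection with standard parallel φ₀ = 50.1° (x = Rλ cos φ₀, y = Rφ), meridians are true-scale (h = 1) and the parallel scale is k = cos φ₀ / cos φ.
At 45.8°: h = 1.000, k = 0.9201; principal scales a = 1.000, b = 0.9201.
sin(ω/2) = (a − b)/(a + b) = 0.07992/1.920 = 0.04162, so ω = 2 arcsin(0.04162) ≈ 4.8°.

4.8°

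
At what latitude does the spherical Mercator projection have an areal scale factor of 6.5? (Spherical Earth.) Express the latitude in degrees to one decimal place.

66.9°

Mercator areal scale is sec²φ.
sec²φ = 6.5  ⇒  cos²φ = 0.1538  ⇒  cos φ = 0.3922.
φ = arccos(0.3922) ≈ 66.9°.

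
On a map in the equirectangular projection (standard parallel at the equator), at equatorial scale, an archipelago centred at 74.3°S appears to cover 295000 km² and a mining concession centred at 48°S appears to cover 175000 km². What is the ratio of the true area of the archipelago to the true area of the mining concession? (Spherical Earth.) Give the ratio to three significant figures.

Plate carrée has h = 1 and k = sec φ, giving areal scale sec φ; true area = (apparent area) · cos φ.
True area of archipelago: 295000 × cos(74.3°) = 295000 × 0.2706 = 79830 km².
True area of mining concession: 175000 × cos(48°) = 175000 × 0.6691 = 117100 km².
Ratio = 79830 / 117100 ≈ 0.682.

0.682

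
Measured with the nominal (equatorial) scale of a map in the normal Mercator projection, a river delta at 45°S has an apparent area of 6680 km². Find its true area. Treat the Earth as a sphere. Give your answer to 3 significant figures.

The Mercator projection is conformal; its linear scale factor is the same in every direction and equals sec φ = 1/cos φ.
Areal scale = k² = sec²φ = 1/cos²(45°) = 1/0.7071² = 2.000.
True area = apparent / (areal scale) = 6680 / 2.000 ≈ 3340 km².

3340 km²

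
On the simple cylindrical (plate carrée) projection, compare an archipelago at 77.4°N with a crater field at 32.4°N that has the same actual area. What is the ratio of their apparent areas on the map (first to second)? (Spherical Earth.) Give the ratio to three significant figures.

Plate carrée maps x = Rλ, y = Rφ. The meridian scale is h = 1 and the parallel scale is k = 1/cos φ = sec φ.
Areal scale at 77.4°: h·k = 1.000 × 4.584 = 4.584.
Areal scale at 32.4°: h·k = 1.000 × 1.184 = 1.184.
Ratio = 4.584/1.184 ≈ 3.87.

3.87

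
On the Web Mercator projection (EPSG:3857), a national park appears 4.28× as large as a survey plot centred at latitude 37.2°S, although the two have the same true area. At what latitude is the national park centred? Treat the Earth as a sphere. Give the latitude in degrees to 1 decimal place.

67.4°

On Mercator, (apparent₁)/(apparent₂) = sec²φ₁ / sec²φ₂ when true areas are equal.
cos²φ₂ / cos²φ₁ = 4.28  ⇒  cos φ₁ = cos 37.2° / √4.28 = 0.7965/2.069 = 0.3850.
φ₁ = arccos(0.3850) ≈ 67.4°.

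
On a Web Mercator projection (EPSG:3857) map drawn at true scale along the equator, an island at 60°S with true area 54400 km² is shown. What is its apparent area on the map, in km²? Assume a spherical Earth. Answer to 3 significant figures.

Mercator is conformal, so the point scale is isotropic: h = k = sec φ = 1/cos φ.
Areal scale = k² = sec²φ = 1/cos²(60°) = 1/0.5000² = 4.000.
Apparent area = 54400 × 4.000 ≈ 218000 km².

218000 km²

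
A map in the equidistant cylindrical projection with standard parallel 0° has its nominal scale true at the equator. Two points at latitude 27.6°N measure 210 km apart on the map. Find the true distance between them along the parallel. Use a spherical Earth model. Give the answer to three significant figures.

For the equirectangular projection with φ₀ = 0 (plate carrée), h = 1 along meridians and k = sec φ along parallels.
Along the parallel at 27.6°, map distances are exaggerated by k = sec 27.6° = 1.128.
True distance = 210 / 1.128 = 210 × cos 27.6° ≈ 186 km.

186 km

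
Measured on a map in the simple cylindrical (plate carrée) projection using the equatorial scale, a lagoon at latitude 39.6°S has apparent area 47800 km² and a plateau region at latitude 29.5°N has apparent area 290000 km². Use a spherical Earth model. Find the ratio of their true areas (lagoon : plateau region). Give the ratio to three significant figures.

Plate carrée has h = 1 and k = sec φ, giving areal scale sec φ; true area = (apparent area) · cos φ.
True area of lagoon: 47800 × cos(39.6°) = 47800 × 0.7705 = 36830 km².
True area of plateau region: 290000 × cos(29.5°) = 290000 × 0.8704 = 252400 km².
Ratio = 36830 / 252400 ≈ 0.146.

0.146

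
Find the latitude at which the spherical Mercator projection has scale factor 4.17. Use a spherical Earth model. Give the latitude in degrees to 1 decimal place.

76.1°

Mercator scale is k = sec φ = 1/cos φ.
1/cos φ = 4.17  ⇒  cos φ = 0.2398  ⇒  φ = arccos(0.2398) ≈ 76.1°.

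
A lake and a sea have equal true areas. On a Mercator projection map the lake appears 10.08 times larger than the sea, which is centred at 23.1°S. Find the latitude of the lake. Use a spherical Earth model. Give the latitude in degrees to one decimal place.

73.2°

For equal true areas on Mercator, apparent areas scale as sec²φ, so the ratio is cos²φ₂ / cos²φ₁.
cos²φ₂ / cos²φ₁ = 10.08  ⇒  cos φ₁ = cos 23.1° / √10.08 = 0.9198/3.175 = 0.2897.
φ₁ = arccos(0.2897) ≈ 73.2°.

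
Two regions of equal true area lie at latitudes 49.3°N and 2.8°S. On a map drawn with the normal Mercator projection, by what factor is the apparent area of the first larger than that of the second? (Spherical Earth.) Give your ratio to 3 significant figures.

2.35

On Mercator, area is exaggerated by sec²φ = 1/cos²φ.
At 49.3°: sec²(49.3°) = 1/0.6521² = 2.352.
At 2.8°: sec²(2.8°) = 1/0.9988² = 1.002.
Ratio = 2.352/1.002 = cos²(2.8°)/cos²(49.3°) ≈ 2.35.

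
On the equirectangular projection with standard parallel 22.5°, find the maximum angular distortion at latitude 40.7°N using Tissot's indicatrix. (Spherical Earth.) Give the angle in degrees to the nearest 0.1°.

The equidistant cylindrical projection with φ₀ = 22.5° has h = 1 (meridians true) and k = cos φ₀ / cos φ along parallels.
At 40.7°: h = 1.000, k = 1.219; principal scales a = 1.219, b = 1.000.
sin(ω/2) = (a − b)/(a + b) = 0.2186/2.219 = 0.09854, so ω = 2 arcsin(0.09854) ≈ 11.3°.

11.3°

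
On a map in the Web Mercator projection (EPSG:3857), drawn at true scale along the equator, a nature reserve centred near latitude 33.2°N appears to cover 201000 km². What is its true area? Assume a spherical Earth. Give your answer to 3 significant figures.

For Mercator, h = k = sec φ (a conformal cylindrical projection has a single point scale, 1/cos φ).
Areal scale = k² = sec²φ = 1/cos²(33.2°) = 1/0.8368² = 1.428.
True area = apparent / (areal scale) = 201000 / 1.428 ≈ 141000 km².

141000 km²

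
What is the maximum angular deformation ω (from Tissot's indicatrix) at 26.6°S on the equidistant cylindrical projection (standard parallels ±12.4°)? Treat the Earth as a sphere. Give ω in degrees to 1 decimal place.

The equidistant cylindrical projection with φ₀ = 12.4° has h = 1 (meridians true) and k = cos φ₀ / cos φ along parallels.
At 26.6°: h = 1.000, k = 1.092; principal scales a = 1.092, b = 1.000.
sin(ω/2) = (a − b)/(a + b) = 0.09229/2.092 = 0.04411, so ω = 2 arcsin(0.04411) ≈ 5.1°.

5.1°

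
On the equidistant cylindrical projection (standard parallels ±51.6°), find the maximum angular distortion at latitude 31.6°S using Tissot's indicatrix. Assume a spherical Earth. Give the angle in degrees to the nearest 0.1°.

With standard parallel φ₀ = 51.6°, the equirectangular projection gives x = Rλ cos φ₀, y = Rφ, so h = 1 and k = cos 51.6° / cos φ.
At 31.6°: h = 1.000, k = 0.7293; principal scales a = 1.000, b = 0.7293.
sin(ω/2) = (a − b)/(a + b) = 0.2707/1.729 = 0.1566, so ω = 2 arcsin(0.1566) ≈ 18.0°.

18.0°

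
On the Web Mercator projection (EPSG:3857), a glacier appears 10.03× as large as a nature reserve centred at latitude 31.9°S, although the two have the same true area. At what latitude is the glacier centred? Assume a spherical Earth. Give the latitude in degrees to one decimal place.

74.5°

On Mercator, (apparent₁)/(apparent₂) = sec²φ₁ / sec²φ₂ when true areas are equal.
cos²φ₂ / cos²φ₁ = 10.03  ⇒  cos φ₁ = cos 31.9° / √10.03 = 0.8490/3.167 = 0.2681.
φ₁ = arccos(0.2681) ≈ 74.5°.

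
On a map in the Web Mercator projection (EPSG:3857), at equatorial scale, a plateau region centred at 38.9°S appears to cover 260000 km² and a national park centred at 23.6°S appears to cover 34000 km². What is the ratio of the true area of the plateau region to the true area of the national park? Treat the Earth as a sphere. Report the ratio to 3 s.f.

5.52

Since Mercator area scale is 1/cos²φ, the true area equals the apparent area multiplied by cos²φ.
True area of plateau region: 260000 × cos²(38.9°) = 260000 × 0.6057 = 157500 km².
True area of national park: 34000 × cos²(23.6°) = 34000 × 0.8397 = 28550 km².
Ratio = 157500 / 28550 ≈ 5.52.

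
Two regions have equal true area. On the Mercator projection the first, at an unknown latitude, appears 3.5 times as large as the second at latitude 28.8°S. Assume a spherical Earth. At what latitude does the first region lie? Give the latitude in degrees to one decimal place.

On Mercator, (apparent₁)/(apparent₂) = sec²φ₁ / sec²φ₂ when true areas are equal.
cos²φ₂ / cos²φ₁ = 3.5  ⇒  cos φ₁ = cos 28.8° / √3.5 = 0.8763/1.871 = 0.4684.
φ₁ = arccos(0.4684) ≈ 62.1°.

62.1°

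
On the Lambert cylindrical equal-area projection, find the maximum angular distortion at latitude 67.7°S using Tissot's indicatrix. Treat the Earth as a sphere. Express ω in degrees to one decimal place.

96.9°

The Lambert cylindrical equal-area projection is the cylindrical equal-area projection with its standard parallel at the equator (φ₀ = 0). A cylindrical equal-area projection with standard parallel φ₀ has meridian scale h = cos φ / cos φ₀ and parallel scale k = cos φ₀ / cos φ (so areas are preserved, h·k = 1).
At 67.7°: h = 0.3795, k = 2.635; principal scales a = 2.635, b = 0.3795.
sin(ω/2) = (a − b)/(a + b) = 2.256/3.015 = 0.7483, so ω = 2 arcsin(0.7483) ≈ 96.9°.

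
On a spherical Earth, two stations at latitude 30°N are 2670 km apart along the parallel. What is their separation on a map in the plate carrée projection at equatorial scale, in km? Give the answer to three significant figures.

In the plate carrée (x = Rλ, y = Rφ), meridians are true-scale (h = 1) and parallels are stretched by k = sec φ.
Along the parallel, k = sec 30° = 1/0.8660 = 1.155.
Map distance = 2670 × 1.155 ≈ 3080 km.

3080 km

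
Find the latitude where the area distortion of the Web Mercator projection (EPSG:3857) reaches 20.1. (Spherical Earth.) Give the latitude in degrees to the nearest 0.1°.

Mercator areal scale is sec²φ.
sec²φ = 20.1  ⇒  cos²φ = 0.04975  ⇒  cos φ = 0.2230.
φ = arccos(0.2230) ≈ 77.1°.

77.1°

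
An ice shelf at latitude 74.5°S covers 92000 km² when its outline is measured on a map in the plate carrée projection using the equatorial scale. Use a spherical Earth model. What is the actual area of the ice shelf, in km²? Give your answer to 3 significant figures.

In the plate carrée (x = Rλ, y = Rφ), meridians are true-scale (h = 1) and parallels are stretched by k = sec φ.
Areal scale = h·k = 1 × sec φ; at 74.5°, h = 1.000, k = 3.742, so h·k = 3.742.
True area = apparent / (areal scale) = 92000 / 3.742 ≈ 24600 km².

24600 km²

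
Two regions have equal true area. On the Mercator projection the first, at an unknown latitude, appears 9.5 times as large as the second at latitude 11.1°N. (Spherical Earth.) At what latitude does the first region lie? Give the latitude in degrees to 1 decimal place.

71.4°

Mercator areal scale is sec²φ, so apparent-area ratio = sec²φ₁ / sec²φ₂ = cos²φ₂ / cos²φ₁.
cos²φ₂ / cos²φ₁ = 9.5  ⇒  cos φ₁ = cos 11.1° / √9.5 = 0.9813/3.082 = 0.3184.
φ₁ = arccos(0.3184) ≈ 71.4°.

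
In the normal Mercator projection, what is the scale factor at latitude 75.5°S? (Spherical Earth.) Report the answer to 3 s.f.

3.99

For Mercator, h = k = sec φ (a conformal cylindrical projection has a single point scale, 1/cos φ).
k = 1/cos 75.5° = 1/0.2504 = 3.994.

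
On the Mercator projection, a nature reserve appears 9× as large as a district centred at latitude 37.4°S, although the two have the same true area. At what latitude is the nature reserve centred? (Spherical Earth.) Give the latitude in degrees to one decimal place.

74.6°

Mercator areal scale is sec²φ, so apparent-area ratio = sec²φ₁ / sec²φ₂ = cos²φ₂ / cos²φ₁.
cos²φ₂ / cos²φ₁ = 9  ⇒  cos φ₁ = cos 37.4° / √9 = 0.7944/3.000 = 0.2648.
φ₁ = arccos(0.2648) ≈ 74.6°.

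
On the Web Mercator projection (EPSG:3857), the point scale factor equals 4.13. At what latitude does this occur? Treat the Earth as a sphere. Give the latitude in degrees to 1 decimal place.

Mercator scale is k = sec φ = 1/cos φ.
1/cos φ = 4.13  ⇒  cos φ = 0.2421  ⇒  φ = arccos(0.2421) ≈ 76.0°.

76.0°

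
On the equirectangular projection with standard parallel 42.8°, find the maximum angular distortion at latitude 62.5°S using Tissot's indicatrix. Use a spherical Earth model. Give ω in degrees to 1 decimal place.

26.3°

In the equirectangular projection with standard parallel φ₀ = 42.8° (x = Rλ cos φ₀, y = Rφ), meridians are true-scale (h = 1) and the parallel scale is k = cos φ₀ / cos φ.
At 62.5°: h = 1.000, k = 1.589; principal scales a = 1.589, b = 1.000.
sin(ω/2) = (a − b)/(a + b) = 0.5890/2.589 = 0.2275, so ω = 2 arcsin(0.2275) ≈ 26.3°.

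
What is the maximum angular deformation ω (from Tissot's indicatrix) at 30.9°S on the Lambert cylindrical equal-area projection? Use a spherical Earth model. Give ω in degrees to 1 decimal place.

The Lambert cylindrical equal-area projection is the cylindrical equal-area projection with its standard parallel at the equator (φ₀ = 0). A cylindrical equal-area projection with standard parallel φ₀ has meridian scale h = cos φ / cos φ₀ and parallel scale k = cos φ₀ / cos φ (so areas are preserved, h·k = 1).
At 30.9°: h = 0.8581, k = 1.165; principal scales a = 1.165, b = 0.8581.
sin(ω/2) = (a − b)/(a + b) = 0.3073/2.023 = 0.1519, so ω = 2 arcsin(0.1519) ≈ 17.5°.

17.5°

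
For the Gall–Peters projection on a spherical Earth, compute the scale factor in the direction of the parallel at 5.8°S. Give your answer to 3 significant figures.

Gall–Peters is a cylindrical equal-area projection with standard parallels at ±45°. A cylindrical equal-area projection with standard parallel φ₀ has meridian scale h = cos φ / cos φ₀ and parallel scale k = cos φ₀ / cos φ (so areas are preserved, h·k = 1).
k = cos 45° / cos 5.8° = 0.7071/0.9949 = 0.7107.

0.711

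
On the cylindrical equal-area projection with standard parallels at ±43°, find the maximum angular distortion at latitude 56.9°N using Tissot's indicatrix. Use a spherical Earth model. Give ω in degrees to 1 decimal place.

33.0°

Cylindrical equal-area (φ₀ = 43°): h = cos φ / cos 43° along meridians, k = cos 43° / cos φ along parallels; h·k = 1.
At 56.9°: h = 0.7467, k = 1.339; principal scales a = 1.339, b = 0.7467.
sin(ω/2) = (a − b)/(a + b) = 0.5925/2.086 = 0.2841, so ω = 2 arcsin(0.2841) ≈ 33.0°.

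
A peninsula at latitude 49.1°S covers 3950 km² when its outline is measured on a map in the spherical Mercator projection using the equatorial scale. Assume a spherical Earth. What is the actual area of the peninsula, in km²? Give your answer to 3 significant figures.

The Mercator projection is conformal; its linear scale factor is the same in every direction and equals sec φ = 1/cos φ.
Areal scale = k² = sec²φ = 1/cos²(49.1°) = 1/0.6547² = 2.333.
True area = apparent / (areal scale) = 3950 / 2.333 ≈ 1690 km².

1690 km²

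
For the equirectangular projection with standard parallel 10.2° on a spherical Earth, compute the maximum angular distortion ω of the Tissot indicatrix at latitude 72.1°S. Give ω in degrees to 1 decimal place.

63.2°

With standard parallel φ₀ = 10.2°, the equirectangular projection gives x = Rλ cos φ₀, y = Rφ, so h = 1 and k = cos 10.2° / cos φ.
At 72.1°: h = 1.000, k = 3.202; principal scales a = 3.202, b = 1.000.
sin(ω/2) = (a − b)/(a + b) = 2.202/4.202 = 0.5241, so ω = 2 arcsin(0.5241) ≈ 63.2°.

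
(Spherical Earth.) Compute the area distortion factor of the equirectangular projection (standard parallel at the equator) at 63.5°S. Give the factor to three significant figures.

Plate carrée maps x = Rλ, y = Rφ. The meridian scale is h = 1 and the parallel scale is k = 1/cos φ = sec φ.
Areal scale = h·k = 1 × sec φ; at 63.5°, h = 1.000, k = 2.241, so h·k = 2.241.

2.24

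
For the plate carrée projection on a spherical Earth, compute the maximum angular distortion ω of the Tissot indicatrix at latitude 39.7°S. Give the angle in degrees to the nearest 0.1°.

15.0°

In the plate carrée (x = Rλ, y = Rφ), meridians are true-scale (h = 1) and parallels are stretched by k = sec φ.
At 39.7°: h = 1.000, k = 1.300; principal scales a = 1.300, b = 1.000.
sin(ω/2) = (a − b)/(a + b) = 0.2997/2.300 = 0.1303, so ω = 2 arcsin(0.1303) ≈ 15.0°.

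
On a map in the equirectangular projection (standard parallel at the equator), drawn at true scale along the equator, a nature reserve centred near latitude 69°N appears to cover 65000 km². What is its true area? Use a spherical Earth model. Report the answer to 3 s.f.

Plate carrée maps x = Rλ, y = Rφ. The meridian scale is h = 1 and the parallel scale is k = 1/cos φ = sec φ.
Areal scale = h·k = 1 × sec φ; at 69°, h = 1.000, k = 2.790, so h·k = 2.790.
True area = apparent / (areal scale) = 65000 / 2.790 ≈ 23300 km².

23300 km²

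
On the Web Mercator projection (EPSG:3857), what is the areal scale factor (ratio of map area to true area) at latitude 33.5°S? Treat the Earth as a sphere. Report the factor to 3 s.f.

1.44

For Mercator, h = k = sec φ (a conformal cylindrical projection has a single point scale, 1/cos φ).
Areal scale = k² = sec²φ = 1/cos²(33.5°) = 1/0.8339² = 1.438.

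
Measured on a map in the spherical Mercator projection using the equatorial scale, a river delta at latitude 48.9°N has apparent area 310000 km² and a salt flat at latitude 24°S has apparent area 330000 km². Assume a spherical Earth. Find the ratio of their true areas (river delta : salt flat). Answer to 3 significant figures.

Mercator's areal exaggeration is sec²φ; hence true area = (apparent area) · cos²φ.
True area of river delta: 310000 × cos²(48.9°) = 310000 × 0.4321 = 134000 km².
True area of salt flat: 330000 × cos²(24°) = 330000 × 0.8346 = 275400 km².
Ratio = 134000 / 275400 ≈ 0.486.

0.486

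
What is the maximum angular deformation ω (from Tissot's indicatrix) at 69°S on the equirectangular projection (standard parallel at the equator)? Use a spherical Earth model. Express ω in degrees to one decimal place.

56.4°

In the plate carrée (x = Rλ, y = Rφ), meridians are true-scale (h = 1) and parallels are stretched by k = sec φ.
At 69°: h = 1.000, k = 2.790; principal scales a = 2.790, b = 1.000.
sin(ω/2) = (a − b)/(a + b) = 1.790/3.790 = 0.4724, so ω = 2 arcsin(0.4724) ≈ 56.4°.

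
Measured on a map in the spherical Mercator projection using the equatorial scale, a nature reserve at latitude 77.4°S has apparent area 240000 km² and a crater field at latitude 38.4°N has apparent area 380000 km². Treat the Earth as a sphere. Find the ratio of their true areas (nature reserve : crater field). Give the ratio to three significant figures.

0.0489

On Mercator the areal scale is sec²φ, so true area = apparent × cos²φ.
True area of nature reserve: 240000 × cos²(77.4°) = 240000 × 0.04759 = 11420 km².
True area of crater field: 380000 × cos²(38.4°) = 380000 × 0.6142 = 233400 km².
Ratio = 11420 / 233400 ≈ 0.0489.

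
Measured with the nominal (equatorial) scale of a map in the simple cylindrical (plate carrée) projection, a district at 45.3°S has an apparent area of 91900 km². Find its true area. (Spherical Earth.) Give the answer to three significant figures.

In the plate carrée (x = Rλ, y = Rφ), meridians are true-scale (h = 1) and parallels are stretched by k = sec φ.
Areal scale = h·k = 1 × sec φ; at 45.3°, h = 1.000, k = 1.422, so h·k = 1.422.
True area = apparent / (areal scale) = 91900 / 1.422 ≈ 64600 km².

64600 km²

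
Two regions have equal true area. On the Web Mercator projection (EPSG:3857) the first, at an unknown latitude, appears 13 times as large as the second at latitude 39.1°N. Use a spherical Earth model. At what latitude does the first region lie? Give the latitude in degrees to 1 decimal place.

For equal true areas on Mercator, apparent areas scale as sec²φ, so the ratio is cos²φ₂ / cos²φ₁.
cos²φ₂ / cos²φ₁ = 13  ⇒  cos φ₁ = cos 39.1° / √13 = 0.7760/3.606 = 0.2152.
φ₁ = arccos(0.2152) ≈ 77.6°.

77.6°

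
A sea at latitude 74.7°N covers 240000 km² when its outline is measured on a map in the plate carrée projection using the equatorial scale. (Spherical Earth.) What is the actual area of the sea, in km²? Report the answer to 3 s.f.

63300 km²

Plate carrée maps x = Rλ, y = Rφ. The meridian scale is h = 1 and the parallel scale is k = 1/cos φ = sec φ.
Areal scale = h·k = 1 × sec φ; at 74.7°, h = 1.000, k = 3.790, so h·k = 3.790.
True area = apparent / (areal scale) = 240000 / 3.790 ≈ 63300 km².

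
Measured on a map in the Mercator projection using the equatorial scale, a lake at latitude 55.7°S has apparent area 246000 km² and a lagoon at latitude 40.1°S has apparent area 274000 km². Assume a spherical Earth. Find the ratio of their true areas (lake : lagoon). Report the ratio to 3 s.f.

0.487

On Mercator the areal scale is sec²φ, so true area = apparent × cos²φ.
True area of lake: 246000 × cos²(55.7°) = 246000 × 0.3176 = 78120 km².
True area of lagoon: 274000 × cos²(40.1°) = 274000 × 0.5851 = 160300 km².
Ratio = 78120 / 160300 ≈ 0.487.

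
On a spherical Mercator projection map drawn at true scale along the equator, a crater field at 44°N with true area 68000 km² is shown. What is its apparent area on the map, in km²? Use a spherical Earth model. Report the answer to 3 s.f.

Mercator is conformal, so the point scale is isotropic: h = k = sec φ = 1/cos φ.
Areal scale = k² = sec²φ = 1/cos²(44°) = 1/0.7193² = 1.933.
Apparent area = 68000 × 1.933 ≈ 131000 km².

131000 km²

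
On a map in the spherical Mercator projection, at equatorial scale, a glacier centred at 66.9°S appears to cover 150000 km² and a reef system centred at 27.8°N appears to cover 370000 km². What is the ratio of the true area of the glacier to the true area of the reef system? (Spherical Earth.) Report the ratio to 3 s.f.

Since Mercator area scale is 1/cos²φ, the true area equals the apparent area multiplied by cos²φ.
True area of glacier: 150000 × cos²(66.9°) = 150000 × 0.1539 = 23090 km².
True area of reef system: 370000 × cos²(27.8°) = 370000 × 0.7825 = 289500 km².
Ratio = 23090 / 289500 ≈ 0.0798.

0.0798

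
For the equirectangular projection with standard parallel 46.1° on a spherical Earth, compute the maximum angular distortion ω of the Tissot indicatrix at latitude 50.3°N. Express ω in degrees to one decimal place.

In the equirectangular projection with standard parallel φ₀ = 46.1° (x = Rλ cos φ₀, y = Rφ), meridians are true-scale (h = 1) and the parallel scale is k = cos φ₀ / cos φ.
At 50.3°: h = 1.000, k = 1.086; principal scales a = 1.086, b = 1.000.
sin(ω/2) = (a − b)/(a + b) = 0.08553/2.086 = 0.04101, so ω = 2 arcsin(0.04101) ≈ 4.7°.

4.7°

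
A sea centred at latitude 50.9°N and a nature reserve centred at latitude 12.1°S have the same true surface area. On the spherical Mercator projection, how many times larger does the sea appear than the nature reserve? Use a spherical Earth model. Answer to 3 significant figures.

2.40

On Mercator, area is exaggerated by sec²φ = 1/cos²φ.
At 50.9°: sec²(50.9°) = 1/0.6307² = 2.514.
At 12.1°: sec²(12.1°) = 1/0.9778² = 1.046.
Ratio = 2.514/1.046 = cos²(12.1°)/cos²(50.9°) ≈ 2.40.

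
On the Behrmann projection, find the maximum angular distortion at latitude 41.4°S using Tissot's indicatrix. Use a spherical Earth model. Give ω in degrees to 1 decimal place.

16.4°

Behrmann is a cylindrical equal-area projection with standard parallels at ±30°. Cylindrical equal-area (φ₀ = 30°): h = cos φ / cos 30° along meridians, k = cos 30° / cos φ along parallels; h·k = 1.
At 41.4°: h = 0.8662, k = 1.155; principal scales a = 1.155, b = 0.8662.
sin(ω/2) = (a − b)/(a + b) = 0.2884/2.021 = 0.1427, so ω = 2 arcsin(0.1427) ≈ 16.4°.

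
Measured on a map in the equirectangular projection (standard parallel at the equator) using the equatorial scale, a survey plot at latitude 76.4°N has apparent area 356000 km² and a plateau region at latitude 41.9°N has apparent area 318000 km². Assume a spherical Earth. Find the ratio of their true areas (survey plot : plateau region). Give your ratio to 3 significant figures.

0.354

On the plate carrée, areal scale = h·k = 1 × sec φ, so true area = apparent × cos φ.
True area of survey plot: 356000 × cos(76.4°) = 356000 × 0.2351 = 83710 km².
True area of plateau region: 318000 × cos(41.9°) = 318000 × 0.7443 = 236700 km².
Ratio = 83710 / 236700 ≈ 0.354.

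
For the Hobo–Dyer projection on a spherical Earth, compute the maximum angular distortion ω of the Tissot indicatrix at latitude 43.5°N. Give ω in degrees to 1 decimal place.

The Hobo–Dyer projection is cylindrical equal-area with φ₀ = 37.5°. A cylindrical equal-area projection with standard parallel φ₀ has meridian scale h = cos φ / cos φ₀ and parallel scale k = cos φ₀ / cos φ (so areas are preserved, h·k = 1).
At 43.5°: h = 0.9143, k = 1.094; principal scales a = 1.094, b = 0.9143.
sin(ω/2) = (a − b)/(a + b) = 0.1794/2.008 = 0.08934, so ω = 2 arcsin(0.08934) ≈ 10.3°.

10.3°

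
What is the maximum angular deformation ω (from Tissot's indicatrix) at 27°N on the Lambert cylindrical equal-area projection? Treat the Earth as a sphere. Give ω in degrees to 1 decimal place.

13.2°

The Lambert cylindrical equal-area projection is the cylindrical equal-area projection with its standard parallel at the equator (φ₀ = 0). Cylindrical equal-area (φ₀ = 0°): h = cos φ / cos 0° along meridians, k = cos 0° / cos φ along parallels; h·k = 1.
At 27°: h = 0.8910, k = 1.122; principal scales a = 1.122, b = 0.8910.
sin(ω/2) = (a − b)/(a + b) = 0.2313/2.013 = 0.1149, so ω = 2 arcsin(0.1149) ≈ 13.2°.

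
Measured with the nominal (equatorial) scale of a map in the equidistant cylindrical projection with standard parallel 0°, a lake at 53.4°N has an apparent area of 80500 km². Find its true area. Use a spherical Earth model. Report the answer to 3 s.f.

For the equirectangular projection with φ₀ = 0 (plate carrée), h = 1 along meridians and k = sec φ along parallels.
Areal scale = h·k = 1 × sec φ; at 53.4°, h = 1.000, k = 1.677, so h·k = 1.677.
True area = apparent / (areal scale) = 80500 / 1.677 ≈ 48000 km².

48000 km²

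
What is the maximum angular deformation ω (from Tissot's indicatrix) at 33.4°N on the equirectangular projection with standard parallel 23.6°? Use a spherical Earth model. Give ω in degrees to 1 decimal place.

With standard parallel φ₀ = 23.6°, the equirectangular projection gives x = Rλ cos φ₀, y = Rφ, so h = 1 and k = cos 23.6° / cos φ.
At 33.4°: h = 1.000, k = 1.098; principal scales a = 1.098, b = 1.000.
sin(ω/2) = (a − b)/(a + b) = 0.09764/2.098 = 0.04655, so ω = 2 arcsin(0.04655) ≈ 5.3°.

5.3°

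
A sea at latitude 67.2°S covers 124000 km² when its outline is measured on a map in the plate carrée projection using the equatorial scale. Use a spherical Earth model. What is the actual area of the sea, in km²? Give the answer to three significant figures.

For the equirectangular projection with φ₀ = 0 (plate carrée), h = 1 along meridians and k = sec φ along parallels.
Areal scale = h·k = 1 × sec φ; at 67.2°, h = 1.000, k = 2.581, so h·k = 2.581.
True area = apparent / (areal scale) = 124000 / 2.581 ≈ 48100 km².

48100 km²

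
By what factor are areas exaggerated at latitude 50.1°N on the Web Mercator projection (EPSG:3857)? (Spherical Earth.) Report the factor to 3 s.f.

The Mercator projection is conformal; its linear scale factor is the same in every direction and equals sec φ = 1/cos φ.
Areal scale = k² = sec²φ = 1/cos²(50.1°) = 1/0.6414² = 2.430.

2.43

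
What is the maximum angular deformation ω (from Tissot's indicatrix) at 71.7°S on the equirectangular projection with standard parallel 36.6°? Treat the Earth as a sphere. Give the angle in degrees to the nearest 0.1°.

51.9°

With standard parallel φ₀ = 36.6°, the equirectangular projection gives x = Rλ cos φ₀, y = Rφ, so h = 1 and k = cos 36.6° / cos φ.
At 71.7°: h = 1.000, k = 2.557; principal scales a = 2.557, b = 1.000.
sin(ω/2) = (a − b)/(a + b) = 1.557/3.557 = 0.4377, so ω = 2 arcsin(0.4377) ≈ 51.9°.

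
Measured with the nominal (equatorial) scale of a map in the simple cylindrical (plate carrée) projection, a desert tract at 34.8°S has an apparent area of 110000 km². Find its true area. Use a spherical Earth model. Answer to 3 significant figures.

In the plate carrée (x = Rλ, y = Rφ), meridians are true-scale (h = 1) and parallels are stretched by k = sec φ.
Areal scale = h·k = 1 × sec φ; at 34.8°, h = 1.000, k = 1.218, so h·k = 1.218.
True area = apparent / (areal scale) = 110000 / 1.218 ≈ 90300 km².

90300 km²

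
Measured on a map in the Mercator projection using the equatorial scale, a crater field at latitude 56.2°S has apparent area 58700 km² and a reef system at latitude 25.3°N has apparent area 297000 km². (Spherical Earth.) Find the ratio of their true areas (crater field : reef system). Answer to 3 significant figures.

Mercator's areal exaggeration is sec²φ; hence true area = (apparent area) · cos²φ.
True area of crater field: 58700 × cos²(56.2°) = 58700 × 0.3095 = 18170 km².
True area of reef system: 297000 × cos²(25.3°) = 297000 × 0.8174 = 242800 km².
Ratio = 18170 / 242800 ≈ 0.0748.

0.0748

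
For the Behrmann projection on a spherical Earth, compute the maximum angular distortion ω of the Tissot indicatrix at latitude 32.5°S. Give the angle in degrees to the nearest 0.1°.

The Behrmann projection is cylindrical equal-area with φ₀ = 30°. Cylindrical equal-area (φ₀ = 30°): h = cos φ / cos 30° along meridians, k = cos 30° / cos φ along parallels; h·k = 1.
At 32.5°: h = 0.9739, k = 1.027; principal scales a = 1.027, b = 0.9739.
sin(ω/2) = (a − b)/(a + b) = 0.05297/2.001 = 0.02648, so ω = 2 arcsin(0.02648) ≈ 3.0°.

3.0°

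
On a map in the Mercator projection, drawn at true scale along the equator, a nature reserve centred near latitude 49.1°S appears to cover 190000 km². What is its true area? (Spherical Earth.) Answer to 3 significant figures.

For Mercator, h = k = sec φ (a conformal cylindrical projection has a single point scale, 1/cos φ).
Areal scale = k² = sec²φ = 1/cos²(49.1°) = 1/0.6547² = 2.333.
True area = apparent / (areal scale) = 190000 / 2.333 ≈ 81500 km².

81500 km²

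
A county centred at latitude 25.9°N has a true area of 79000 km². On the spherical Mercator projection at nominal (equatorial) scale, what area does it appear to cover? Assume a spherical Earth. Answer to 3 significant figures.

For Mercator, h = k = sec φ (a conformal cylindrical projection has a single point scale, 1/cos φ).
Areal scale = k² = sec²φ = 1/cos²(25.9°) = 1/0.8996² = 1.236.
Apparent area = 79000 × 1.236 ≈ 97600 km².

97600 km²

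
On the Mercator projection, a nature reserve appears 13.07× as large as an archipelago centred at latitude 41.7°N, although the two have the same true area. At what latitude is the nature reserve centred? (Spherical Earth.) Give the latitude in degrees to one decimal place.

On Mercator, (apparent₁)/(apparent₂) = sec²φ₁ / sec²φ₂ when true areas are equal.
cos²φ₂ / cos²φ₁ = 13.07  ⇒  cos φ₁ = cos 41.7° / √13.07 = 0.7466/3.615 = 0.2065.
φ₁ = arccos(0.2065) ≈ 78.1°.

78.1°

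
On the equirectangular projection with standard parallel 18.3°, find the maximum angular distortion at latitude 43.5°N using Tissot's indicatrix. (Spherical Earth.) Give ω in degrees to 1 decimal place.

15.4°

The equidistant cylindrical projection with φ₀ = 18.3° has h = 1 (meridians true) and k = cos φ₀ / cos φ along parallels.
At 43.5°: h = 1.000, k = 1.309; principal scales a = 1.309, b = 1.000.
sin(ω/2) = (a − b)/(a + b) = 0.3089/2.309 = 0.1338, so ω = 2 arcsin(0.1338) ≈ 15.4°.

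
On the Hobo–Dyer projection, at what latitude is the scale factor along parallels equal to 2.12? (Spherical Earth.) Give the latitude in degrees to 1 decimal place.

68.0°

Hobo–Dyer is a cylindrical equal-area projection with standard parallels at ±37.5°. Cylindrical equal-area (φ₀ = 37.5°): h = cos φ / cos 37.5° along meridians, k = cos 37.5° / cos φ along parallels; h·k = 1.
k = cos φ₀ / cos φ = 2.12  ⇒  cos φ = cos 37.5° / 2.12 = 0.3742.
φ = arccos(0.3742) ≈ 68.0°.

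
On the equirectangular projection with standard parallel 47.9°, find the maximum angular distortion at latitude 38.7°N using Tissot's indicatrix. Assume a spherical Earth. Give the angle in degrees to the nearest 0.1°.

In the equirectangular projection with standard parallel φ₀ = 47.9° (x = Rλ cos φ₀, y = Rφ), meridians are true-scale (h = 1) and the parallel scale is k = cos φ₀ / cos φ.
At 38.7°: h = 1.000, k = 0.8590; principal scales a = 1.000, b = 0.8590.
sin(ω/2) = (a − b)/(a + b) = 0.1410/1.859 = 0.07582, so ω = 2 arcsin(0.07582) ≈ 8.7°.

8.7°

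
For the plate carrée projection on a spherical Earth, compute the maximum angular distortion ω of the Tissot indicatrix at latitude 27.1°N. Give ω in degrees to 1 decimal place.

6.7°

Plate carrée maps x = Rλ, y = Rφ. The meridian scale is h = 1 and the parallel scale is k = 1/cos φ = sec φ.
At 27.1°: h = 1.000, k = 1.123; principal scales a = 1.123, b = 1.000.
sin(ω/2) = (a − b)/(a + b) = 0.1233/2.123 = 0.05808, so ω = 2 arcsin(0.05808) ≈ 6.7°.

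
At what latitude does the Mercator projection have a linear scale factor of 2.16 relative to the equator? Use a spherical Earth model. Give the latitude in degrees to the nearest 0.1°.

62.4°

Mercator scale is k = sec φ = 1/cos φ.
1/cos φ = 2.16  ⇒  cos φ = 0.4630  ⇒  φ = arccos(0.4630) ≈ 62.4°.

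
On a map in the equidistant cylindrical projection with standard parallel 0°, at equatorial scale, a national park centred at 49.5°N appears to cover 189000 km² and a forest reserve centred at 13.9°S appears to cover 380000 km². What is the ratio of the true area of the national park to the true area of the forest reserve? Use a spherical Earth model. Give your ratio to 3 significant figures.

On the plate carrée, areal scale = h·k = 1 × sec φ, so true area = apparent × cos φ.
True area of national park: 189000 × cos(49.5°) = 189000 × 0.6494 = 122700 km².
True area of forest reserve: 380000 × cos(13.9°) = 380000 × 0.9707 = 368900 km².
Ratio = 122700 / 368900 ≈ 0.333.

0.333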